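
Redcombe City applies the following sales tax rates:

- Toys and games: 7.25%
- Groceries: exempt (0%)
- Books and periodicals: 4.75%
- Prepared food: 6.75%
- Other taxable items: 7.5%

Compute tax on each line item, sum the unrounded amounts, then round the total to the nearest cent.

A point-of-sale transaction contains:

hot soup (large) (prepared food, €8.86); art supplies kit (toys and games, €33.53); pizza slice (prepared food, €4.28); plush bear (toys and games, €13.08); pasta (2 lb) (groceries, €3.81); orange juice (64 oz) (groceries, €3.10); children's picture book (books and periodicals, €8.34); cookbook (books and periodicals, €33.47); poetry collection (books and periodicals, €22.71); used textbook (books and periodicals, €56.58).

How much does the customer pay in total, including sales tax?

Hot soup (large) €8.86: prepared food → 6.75% → €0.59805
Art supplies kit €33.53: toys and games → 7.25% → €2.430925
Pizza slice €4.28: prepared food → 6.75% → €0.2889
Plush bear €13.08: toys and games → 7.25% → €0.9483
Pasta (2 lb) €3.81: groceries → 0% → €0.00
Orange juice (64 oz) €3.10: groceries → 0% → €0.00
Children's picture book €8.34: books and periodicals → 4.75% → €0.39615
Cookbook €33.47: books and periodicals → 4.75% → €1.589825
Poetry collection €22.71: books and periodicals → 4.75% → €1.078725
Used textbook €56.58: books and periodicals → 4.75% → €2.68755
Subtotal = €187.76; unrounded tax = €10.018425 → €10.02; total due = €197.78

€197.78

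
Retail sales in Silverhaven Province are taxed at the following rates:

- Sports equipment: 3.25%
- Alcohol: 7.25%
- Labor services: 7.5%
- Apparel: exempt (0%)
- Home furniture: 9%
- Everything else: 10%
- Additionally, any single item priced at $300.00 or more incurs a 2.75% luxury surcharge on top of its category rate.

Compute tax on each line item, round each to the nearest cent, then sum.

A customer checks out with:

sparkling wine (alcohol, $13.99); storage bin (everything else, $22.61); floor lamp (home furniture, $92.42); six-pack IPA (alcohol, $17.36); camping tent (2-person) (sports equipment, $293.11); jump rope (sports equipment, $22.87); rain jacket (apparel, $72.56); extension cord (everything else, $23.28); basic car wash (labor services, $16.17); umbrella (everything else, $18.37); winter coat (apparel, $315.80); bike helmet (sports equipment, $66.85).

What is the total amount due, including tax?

$1014.74

Sparkling wine $13.99: alcohol → 7.25% → $1.01
Storage bin $22.61: everything else → 10% → $2.26
Floor lamp $92.42: home furniture → 9% → $8.32
Six-pack IPA $17.36: alcohol → 7.25% → $1.26
Camping tent (2-person) $293.11: sports equipment → 3.25% → $9.53
Jump rope $22.87: sports equipment → 3.25% → $0.74
Rain jacket $72.56: apparel → 0% → $0.00
Extension cord $23.28: everything else → 10% → $2.33
Basic car wash $16.17: labor services → 7.5% → $1.21
Umbrella $18.37: everything else → 10% → $1.84
Winter coat $315.80: apparel → 0% + 2.75% surcharge = 2.75% → $8.68
Bike helmet $66.85: sports equipment → 3.25% → $2.17
Subtotal = $975.39; tax = $39.35; total due = $1014.74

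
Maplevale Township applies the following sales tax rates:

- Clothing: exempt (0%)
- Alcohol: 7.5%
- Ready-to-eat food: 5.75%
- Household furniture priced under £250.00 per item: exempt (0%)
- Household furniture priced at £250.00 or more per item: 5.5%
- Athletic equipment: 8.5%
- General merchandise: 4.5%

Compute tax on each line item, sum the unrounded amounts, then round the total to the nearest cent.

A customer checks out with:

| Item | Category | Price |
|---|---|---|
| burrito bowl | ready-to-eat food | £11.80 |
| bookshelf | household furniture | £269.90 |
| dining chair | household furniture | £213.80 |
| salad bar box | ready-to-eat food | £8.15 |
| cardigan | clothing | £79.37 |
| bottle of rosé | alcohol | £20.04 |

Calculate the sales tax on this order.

£17.49

Burrito bowl £11.80: ready-to-eat food → 5.75% → £0.6785
Bookshelf £269.90: household furniture, £250.00 or more → 5.5% → £14.8445
Dining chair £213.80: household furniture, under £250.00 → 0% → £0.00
Salad bar box £8.15: ready-to-eat food → 5.75% → £0.468625
Cardigan £79.37: clothing → 0% → £0.00
Bottle of rosé £20.04: alcohol → 7.5% → £1.503
Unrounded tax sum = £17.494625 → £17.49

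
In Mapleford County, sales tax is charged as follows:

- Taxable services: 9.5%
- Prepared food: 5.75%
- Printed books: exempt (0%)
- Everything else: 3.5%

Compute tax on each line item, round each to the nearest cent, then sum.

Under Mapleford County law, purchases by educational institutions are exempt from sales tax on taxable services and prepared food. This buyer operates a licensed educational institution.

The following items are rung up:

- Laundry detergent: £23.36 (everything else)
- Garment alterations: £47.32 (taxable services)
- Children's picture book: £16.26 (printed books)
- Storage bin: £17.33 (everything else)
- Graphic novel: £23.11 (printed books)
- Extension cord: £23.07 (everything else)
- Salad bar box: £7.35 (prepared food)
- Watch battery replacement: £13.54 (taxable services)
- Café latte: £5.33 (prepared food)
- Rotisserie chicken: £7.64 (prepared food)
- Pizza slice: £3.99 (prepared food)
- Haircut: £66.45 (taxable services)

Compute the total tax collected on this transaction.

Laundry detergent £23.36: everything else → 3.5% → £0.82
Garment alterations £47.32: taxable services, buyer-exempt → 0% → £0.00
Children's picture book £16.26: printed books → 0% → £0.00
Storage bin £17.33: everything else → 3.5% → £0.61
Graphic novel £23.11: printed books → 0% → £0.00
Extension cord £23.07: everything else → 3.5% → £0.81
Salad bar box £7.35: prepared food, buyer-exempt → 0% → £0.00
Watch battery replacement £13.54: taxable services, buyer-exempt → 0% → £0.00
Café latte £5.33: prepared food, buyer-exempt → 0% → £0.00
Rotisserie chicken £7.64: prepared food, buyer-exempt → 0% → £0.00
Pizza slice £3.99: prepared food, buyer-exempt → 0% → £0.00
Haircut £66.45: taxable services, buyer-exempt → 0% → £0.00
Total tax = £0.82 + £0.61 + £0.81 = £2.24

£2.24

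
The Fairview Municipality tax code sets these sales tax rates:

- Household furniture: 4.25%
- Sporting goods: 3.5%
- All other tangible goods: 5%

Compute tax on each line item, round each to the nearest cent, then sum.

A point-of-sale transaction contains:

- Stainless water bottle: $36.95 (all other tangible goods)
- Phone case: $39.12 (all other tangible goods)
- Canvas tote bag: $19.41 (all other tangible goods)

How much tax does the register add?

$4.78

Stainless water bottle $36.95: all other tangible goods → 5% → $1.85
Phone case $39.12: all other tangible goods → 5% → $1.96
Canvas tote bag $19.41: all other tangible goods → 5% → $0.97
Total tax = $1.85 + $1.96 + $0.97 = $4.78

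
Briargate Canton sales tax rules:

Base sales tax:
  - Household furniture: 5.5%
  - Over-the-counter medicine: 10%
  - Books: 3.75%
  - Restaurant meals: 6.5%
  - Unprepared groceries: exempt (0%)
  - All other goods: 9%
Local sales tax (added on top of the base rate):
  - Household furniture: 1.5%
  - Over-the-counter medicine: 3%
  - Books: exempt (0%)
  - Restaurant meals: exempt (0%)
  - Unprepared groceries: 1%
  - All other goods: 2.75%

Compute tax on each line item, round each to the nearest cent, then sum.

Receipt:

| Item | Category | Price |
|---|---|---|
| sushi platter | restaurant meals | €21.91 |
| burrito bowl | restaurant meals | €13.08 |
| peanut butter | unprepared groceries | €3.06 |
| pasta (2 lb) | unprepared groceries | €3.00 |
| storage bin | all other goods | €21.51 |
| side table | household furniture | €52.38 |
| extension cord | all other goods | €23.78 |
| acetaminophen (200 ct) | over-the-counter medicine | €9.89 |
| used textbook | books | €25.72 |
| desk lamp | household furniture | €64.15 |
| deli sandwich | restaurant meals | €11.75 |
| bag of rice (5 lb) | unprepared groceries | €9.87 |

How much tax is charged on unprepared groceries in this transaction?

Peanut butter €3.06: unprepared groceries → 0% + 1% local = 1% → €0.03
Pasta (2 lb) €3.00: unprepared groceries → 0% + 1% local = 1% → €0.03
Bag of rice (5 lb) €9.87: unprepared groceries → 0% + 1% local = 1% → €0.10
Tax on unprepared groceries = €0.03 + €0.03 + €0.10 = €0.16

€0.16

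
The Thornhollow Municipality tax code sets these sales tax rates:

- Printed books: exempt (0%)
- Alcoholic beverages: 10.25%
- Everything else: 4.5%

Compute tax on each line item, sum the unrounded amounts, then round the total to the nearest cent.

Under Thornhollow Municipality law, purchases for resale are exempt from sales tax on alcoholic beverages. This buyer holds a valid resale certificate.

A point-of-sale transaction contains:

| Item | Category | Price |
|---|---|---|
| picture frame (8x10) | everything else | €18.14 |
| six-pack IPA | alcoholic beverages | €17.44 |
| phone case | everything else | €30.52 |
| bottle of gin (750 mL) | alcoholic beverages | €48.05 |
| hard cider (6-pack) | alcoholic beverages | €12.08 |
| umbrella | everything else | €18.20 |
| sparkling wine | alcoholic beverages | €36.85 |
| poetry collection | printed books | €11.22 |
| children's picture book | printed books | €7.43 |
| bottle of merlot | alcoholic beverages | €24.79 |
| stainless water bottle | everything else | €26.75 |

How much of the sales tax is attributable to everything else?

€4.21

Picture frame (8x10) €18.14: everything else → 4.5% → €0.8163
Phone case €30.52: everything else → 4.5% → €1.3734
Umbrella €18.20: everything else → 4.5% → €0.819
Stainless water bottle €26.75: everything else → 4.5% → €1.20375
Tax on everything else: unrounded sum = €4.21245 → €4.21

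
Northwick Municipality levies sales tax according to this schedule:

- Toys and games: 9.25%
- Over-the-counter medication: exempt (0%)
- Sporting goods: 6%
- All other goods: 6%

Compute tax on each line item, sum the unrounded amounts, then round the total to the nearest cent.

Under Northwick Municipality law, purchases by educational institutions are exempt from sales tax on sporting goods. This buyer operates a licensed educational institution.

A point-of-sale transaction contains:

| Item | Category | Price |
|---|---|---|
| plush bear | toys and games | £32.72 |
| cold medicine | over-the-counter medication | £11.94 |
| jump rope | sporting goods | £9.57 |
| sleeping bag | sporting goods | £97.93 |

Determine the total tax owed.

Plush bear £32.72: toys and games → 9.25% → £3.0266
Cold medicine £11.94: over-the-counter medication → 0% → £0.00
Jump rope £9.57: sporting goods, buyer-exempt → 0% → £0.00
Sleeping bag £97.93: sporting goods, buyer-exempt → 0% → £0.00
Unrounded tax sum = £3.0266 → £3.03

£3.03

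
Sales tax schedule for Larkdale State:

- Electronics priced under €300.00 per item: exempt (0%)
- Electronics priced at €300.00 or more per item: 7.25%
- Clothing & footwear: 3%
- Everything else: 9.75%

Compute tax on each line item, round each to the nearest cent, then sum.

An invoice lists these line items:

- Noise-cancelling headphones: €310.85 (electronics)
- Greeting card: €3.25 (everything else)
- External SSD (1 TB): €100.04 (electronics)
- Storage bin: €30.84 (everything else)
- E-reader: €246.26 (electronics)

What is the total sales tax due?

Noise-cancelling headphones €310.85: electronics, €300.00 or more → 7.25% → €22.54
Greeting card €3.25: everything else → 9.75% → €0.32
External SSD (1 TB) €100.04: electronics, under €300.00 → 0% → €0.00
Storage bin €30.84: everything else → 9.75% → €3.01
E-reader €246.26: electronics, under €300.00 → 0% → €0.00
Total tax = €22.54 + €0.32 + €3.01 = €25.87

€25.87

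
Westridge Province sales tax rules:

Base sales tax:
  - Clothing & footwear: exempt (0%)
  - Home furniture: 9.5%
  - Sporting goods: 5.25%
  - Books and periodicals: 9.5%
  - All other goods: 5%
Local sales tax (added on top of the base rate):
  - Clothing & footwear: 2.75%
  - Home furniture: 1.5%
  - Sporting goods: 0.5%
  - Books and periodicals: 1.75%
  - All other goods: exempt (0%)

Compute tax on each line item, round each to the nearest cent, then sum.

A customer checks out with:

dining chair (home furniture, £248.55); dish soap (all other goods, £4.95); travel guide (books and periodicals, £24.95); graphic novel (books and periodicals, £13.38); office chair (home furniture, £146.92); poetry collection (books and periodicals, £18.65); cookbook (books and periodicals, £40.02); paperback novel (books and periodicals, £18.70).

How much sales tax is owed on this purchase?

£56.77

Dining chair £248.55: home furniture → 9.5% + 1.5% local = 11% → £27.34
Dish soap £4.95: all other goods → 5% + 0% local = 5% → £0.25
Travel guide £24.95: books and periodicals → 9.5% + 1.75% local = 11.25% → £2.81
Graphic novel £13.38: books and periodicals → 9.5% + 1.75% local = 11.25% → £1.51
Office chair £146.92: home furniture → 9.5% + 1.5% local = 11% → £16.16
Poetry collection £18.65: books and periodicals → 9.5% + 1.75% local = 11.25% → £2.10
Cookbook £40.02: books and periodicals → 9.5% + 1.75% local = 11.25% → £4.50
Paperback novel £18.70: books and periodicals → 9.5% + 1.75% local = 11.25% → £2.10
Total tax = £27.34 + £0.25 + £2.81 + £1.51 + £16.16 + £2.10 + £4.50 + £2.10 = £56.77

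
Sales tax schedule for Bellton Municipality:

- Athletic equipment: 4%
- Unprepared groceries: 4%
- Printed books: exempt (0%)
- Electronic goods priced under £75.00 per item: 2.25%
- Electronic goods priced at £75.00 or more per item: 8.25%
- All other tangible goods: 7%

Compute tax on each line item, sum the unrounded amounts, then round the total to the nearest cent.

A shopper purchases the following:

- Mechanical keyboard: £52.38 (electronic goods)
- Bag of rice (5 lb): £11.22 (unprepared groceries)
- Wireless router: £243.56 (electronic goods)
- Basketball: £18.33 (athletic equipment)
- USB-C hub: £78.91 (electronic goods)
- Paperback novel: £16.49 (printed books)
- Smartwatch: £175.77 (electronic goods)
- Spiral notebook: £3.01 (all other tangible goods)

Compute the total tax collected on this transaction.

Mechanical keyboard £52.38: electronic goods, under £75.00 → 2.25% → £1.17855
Bag of rice (5 lb) £11.22: unprepared groceries → 4% → £0.4488
Wireless router £243.56: electronic goods, £75.00 or more → 8.25% → £20.0937
Basketball £18.33: athletic equipment → 4% → £0.7332
USB-C hub £78.91: electronic goods, £75.00 or more → 8.25% → £6.510075
Paperback novel £16.49: printed books → 0% → £0.00
Smartwatch £175.77: electronic goods, £75.00 or more → 8.25% → £14.501025
Spiral notebook £3.01: all other tangible goods → 7% → £0.2107
Unrounded tax sum = £43.67605 → £43.68

£43.68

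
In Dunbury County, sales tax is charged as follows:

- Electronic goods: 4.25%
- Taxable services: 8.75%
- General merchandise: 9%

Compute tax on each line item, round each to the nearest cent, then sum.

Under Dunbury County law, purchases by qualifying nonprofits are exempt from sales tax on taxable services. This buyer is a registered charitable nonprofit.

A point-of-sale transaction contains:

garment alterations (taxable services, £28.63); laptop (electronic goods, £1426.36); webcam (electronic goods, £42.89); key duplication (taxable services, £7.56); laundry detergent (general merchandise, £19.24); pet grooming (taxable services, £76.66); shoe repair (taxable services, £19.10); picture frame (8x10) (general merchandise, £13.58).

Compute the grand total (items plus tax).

£1699.41

Garment alterations £28.63: taxable services, buyer-exempt → 0% → £0.00
Laptop £1426.36: electronic goods → 4.25% → £60.62
Webcam £42.89: electronic goods → 4.25% → £1.82
Key duplication £7.56: taxable services, buyer-exempt → 0% → £0.00
Laundry detergent £19.24: general merchandise → 9% → £1.73
Pet grooming £76.66: taxable services, buyer-exempt → 0% → £0.00
Shoe repair £19.10: taxable services, buyer-exempt → 0% → £0.00
Picture frame (8x10) £13.58: general merchandise → 9% → £1.22
Subtotal = £1634.02; tax = £65.39; total due = £1699.41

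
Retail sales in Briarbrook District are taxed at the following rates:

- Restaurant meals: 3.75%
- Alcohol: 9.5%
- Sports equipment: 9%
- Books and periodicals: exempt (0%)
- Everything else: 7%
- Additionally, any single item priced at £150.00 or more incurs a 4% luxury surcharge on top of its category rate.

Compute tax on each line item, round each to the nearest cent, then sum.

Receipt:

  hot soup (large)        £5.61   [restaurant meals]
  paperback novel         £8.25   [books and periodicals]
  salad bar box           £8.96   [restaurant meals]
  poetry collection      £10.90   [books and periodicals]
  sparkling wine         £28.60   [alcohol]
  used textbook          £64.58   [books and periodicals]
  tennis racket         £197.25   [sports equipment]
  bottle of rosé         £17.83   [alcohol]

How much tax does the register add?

Hot soup (large) £5.61: restaurant meals → 3.75% → £0.21
Paperback novel £8.25: books and periodicals → 0% → £0.00
Salad bar box £8.96: restaurant meals → 3.75% → £0.34
Poetry collection £10.90: books and periodicals → 0% → £0.00
Sparkling wine £28.60: alcohol → 9.5% → £2.72
Used textbook £64.58: books and periodicals → 0% → £0.00
Tennis racket £197.25: sports equipment → 9% + 4% surcharge = 13% → £25.64
Bottle of rosé £17.83: alcohol → 9.5% → £1.69
Total tax = £0.21 + £0.34 + £2.72 + £25.64 + £1.69 = £30.60

£30.60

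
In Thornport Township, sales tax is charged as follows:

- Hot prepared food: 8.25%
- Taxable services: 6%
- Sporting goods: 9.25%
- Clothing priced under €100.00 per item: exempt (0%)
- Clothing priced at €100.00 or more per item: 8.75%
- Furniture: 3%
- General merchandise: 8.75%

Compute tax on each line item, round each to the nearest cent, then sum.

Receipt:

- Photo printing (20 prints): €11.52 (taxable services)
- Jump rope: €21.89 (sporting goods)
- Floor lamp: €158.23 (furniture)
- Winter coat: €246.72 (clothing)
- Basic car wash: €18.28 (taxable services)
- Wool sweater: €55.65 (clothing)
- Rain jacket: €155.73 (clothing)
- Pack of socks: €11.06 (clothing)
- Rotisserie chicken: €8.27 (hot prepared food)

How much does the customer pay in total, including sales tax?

€731.81

Photo printing (20 prints) €11.52: taxable services → 6% → €0.69
Jump rope €21.89: sporting goods → 9.25% → €2.02
Floor lamp €158.23: furniture → 3% → €4.75
Winter coat €246.72: clothing, €100.00 or more → 8.75% → €21.59
Basic car wash €18.28: taxable services → 6% → €1.10
Wool sweater €55.65: clothing, under €100.00 → 0% → €0.00
Rain jacket €155.73: clothing, €100.00 or more → 8.75% → €13.63
Pack of socks €11.06: clothing, under €100.00 → 0% → €0.00
Rotisserie chicken €8.27: hot prepared food → 8.25% → €0.68
Subtotal = €687.35; tax = €44.46; total due = €731.81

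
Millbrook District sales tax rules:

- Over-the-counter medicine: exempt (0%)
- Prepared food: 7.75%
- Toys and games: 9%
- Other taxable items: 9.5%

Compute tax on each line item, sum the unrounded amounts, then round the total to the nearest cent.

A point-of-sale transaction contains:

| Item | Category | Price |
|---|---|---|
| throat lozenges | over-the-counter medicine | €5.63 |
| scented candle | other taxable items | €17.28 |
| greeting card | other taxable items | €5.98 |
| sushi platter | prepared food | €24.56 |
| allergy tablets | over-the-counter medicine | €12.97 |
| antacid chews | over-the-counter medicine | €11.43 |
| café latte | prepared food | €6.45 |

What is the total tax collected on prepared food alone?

€2.40

Sushi platter €24.56: prepared food → 7.75% → €1.9034
Café latte €6.45: prepared food → 7.75% → €0.499875
Tax on prepared food: unrounded sum = €2.403275 → €2.40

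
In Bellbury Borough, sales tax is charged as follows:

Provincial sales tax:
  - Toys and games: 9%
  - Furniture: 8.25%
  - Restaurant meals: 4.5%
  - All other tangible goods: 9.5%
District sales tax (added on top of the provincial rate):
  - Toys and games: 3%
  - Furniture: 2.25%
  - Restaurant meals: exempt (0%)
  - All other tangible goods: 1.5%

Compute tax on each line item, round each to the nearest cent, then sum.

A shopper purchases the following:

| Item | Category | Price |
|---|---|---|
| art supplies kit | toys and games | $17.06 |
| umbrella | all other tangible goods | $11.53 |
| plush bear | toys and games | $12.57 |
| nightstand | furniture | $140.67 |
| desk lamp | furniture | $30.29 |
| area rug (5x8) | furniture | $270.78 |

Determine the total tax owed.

Art supplies kit $17.06: toys and games → 9% + 3% district = 12% → $2.05
Umbrella $11.53: all other tangible goods → 9.5% + 1.5% district = 11% → $1.27
Plush bear $12.57: toys and games → 9% + 3% district = 12% → $1.51
Nightstand $140.67: furniture → 8.25% + 2.25% district = 10.5% → $14.77
Desk lamp $30.29: furniture → 8.25% + 2.25% district = 10.5% → $3.18
Area rug (5x8) $270.78: furniture → 8.25% + 2.25% district = 10.5% → $28.43
Total tax = $2.05 + $1.27 + $1.51 + $14.77 + $3.18 + $28.43 = $51.21

$51.21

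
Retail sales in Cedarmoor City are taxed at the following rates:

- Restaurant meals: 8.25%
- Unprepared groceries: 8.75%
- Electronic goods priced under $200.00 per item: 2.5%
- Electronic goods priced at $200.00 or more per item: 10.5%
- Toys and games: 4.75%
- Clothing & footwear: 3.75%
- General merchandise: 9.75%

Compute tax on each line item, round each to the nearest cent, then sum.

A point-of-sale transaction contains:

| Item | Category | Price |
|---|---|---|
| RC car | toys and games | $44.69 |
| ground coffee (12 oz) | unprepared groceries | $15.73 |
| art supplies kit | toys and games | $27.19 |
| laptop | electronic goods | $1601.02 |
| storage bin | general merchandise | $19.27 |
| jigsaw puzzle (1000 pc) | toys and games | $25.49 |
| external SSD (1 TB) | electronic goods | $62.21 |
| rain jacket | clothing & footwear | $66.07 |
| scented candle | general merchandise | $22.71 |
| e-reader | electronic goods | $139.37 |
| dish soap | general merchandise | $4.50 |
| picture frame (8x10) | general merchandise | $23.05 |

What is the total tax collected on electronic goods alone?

$173.15

Laptop $1601.02: electronic goods, $200.00 or more → 10.5% → $168.11
External SSD (1 TB) $62.21: electronic goods, under $200.00 → 2.5% → $1.56
E-reader $139.37: electronic goods, under $200.00 → 2.5% → $3.48
Tax on electronic goods = $168.11 + $1.56 + $3.48 = $173.15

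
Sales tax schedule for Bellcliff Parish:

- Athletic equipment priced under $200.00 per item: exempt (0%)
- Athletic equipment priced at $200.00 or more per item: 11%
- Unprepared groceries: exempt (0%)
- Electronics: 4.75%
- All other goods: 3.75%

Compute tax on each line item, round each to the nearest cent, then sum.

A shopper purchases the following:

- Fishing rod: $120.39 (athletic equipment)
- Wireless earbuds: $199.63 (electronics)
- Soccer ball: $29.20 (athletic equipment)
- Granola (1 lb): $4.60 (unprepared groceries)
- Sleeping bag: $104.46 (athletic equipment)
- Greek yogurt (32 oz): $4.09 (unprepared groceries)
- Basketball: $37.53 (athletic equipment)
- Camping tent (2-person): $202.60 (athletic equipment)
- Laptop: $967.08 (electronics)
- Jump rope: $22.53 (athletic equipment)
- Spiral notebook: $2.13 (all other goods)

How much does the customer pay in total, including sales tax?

Fishing rod $120.39: athletic equipment, under $200.00 → 0% → $0.00
Wireless earbuds $199.63: electronics → 4.75% → $9.48
Soccer ball $29.20: athletic equipment, under $200.00 → 0% → $0.00
Granola (1 lb) $4.60: unprepared groceries → 0% → $0.00
Sleeping bag $104.46: athletic equipment, under $200.00 → 0% → $0.00
Greek yogurt (32 oz) $4.09: unprepared groceries → 0% → $0.00
Basketball $37.53: athletic equipment, under $200.00 → 0% → $0.00
Camping tent (2-person) $202.60: athletic equipment, $200.00 or more → 11% → $22.29
Laptop $967.08: electronics → 4.75% → $45.94
Jump rope $22.53: athletic equipment, under $200.00 → 0% → $0.00
Spiral notebook $2.13: all other goods → 3.75% → $0.08
Subtotal = $1694.24; tax = $77.79; total due = $1772.03

$1772.03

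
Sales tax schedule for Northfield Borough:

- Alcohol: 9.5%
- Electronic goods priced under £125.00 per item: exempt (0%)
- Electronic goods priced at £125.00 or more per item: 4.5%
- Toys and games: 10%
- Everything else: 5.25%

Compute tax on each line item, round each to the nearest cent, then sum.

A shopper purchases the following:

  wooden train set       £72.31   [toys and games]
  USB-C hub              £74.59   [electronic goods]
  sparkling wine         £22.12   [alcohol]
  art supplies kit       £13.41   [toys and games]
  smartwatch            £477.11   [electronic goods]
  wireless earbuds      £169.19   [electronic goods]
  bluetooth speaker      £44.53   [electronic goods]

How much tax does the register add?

Wooden train set £72.31: toys and games → 10% → £7.23
USB-C hub £74.59: electronic goods, under £125.00 → 0% → £0.00
Sparkling wine £22.12: alcohol → 9.5% → £2.10
Art supplies kit £13.41: toys and games → 10% → £1.34
Smartwatch £477.11: electronic goods, £125.00 or more → 4.5% → £21.47
Wireless earbuds £169.19: electronic goods, £125.00 or more → 4.5% → £7.61
Bluetooth speaker £44.53: electronic goods, under £125.00 → 0% → £0.00
Total tax = £7.23 + £2.10 + £1.34 + £21.47 + £7.61 = £39.75

£39.75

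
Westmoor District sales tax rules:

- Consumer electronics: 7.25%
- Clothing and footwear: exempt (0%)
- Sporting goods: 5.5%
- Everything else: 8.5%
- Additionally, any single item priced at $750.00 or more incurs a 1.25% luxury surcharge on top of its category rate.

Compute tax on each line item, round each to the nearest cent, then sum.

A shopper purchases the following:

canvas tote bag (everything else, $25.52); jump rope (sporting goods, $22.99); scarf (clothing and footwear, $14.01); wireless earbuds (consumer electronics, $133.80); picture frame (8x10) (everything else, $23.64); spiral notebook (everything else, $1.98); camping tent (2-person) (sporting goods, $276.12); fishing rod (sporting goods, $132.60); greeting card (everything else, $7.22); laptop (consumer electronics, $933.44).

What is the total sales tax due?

$117.74

Canvas tote bag $25.52: everything else → 8.5% → $2.17
Jump rope $22.99: sporting goods → 5.5% → $1.26
Scarf $14.01: clothing and footwear → 0% → $0.00
Wireless earbuds $133.80: consumer electronics → 7.25% → $9.70
Picture frame (8x10) $23.64: everything else → 8.5% → $2.01
Spiral notebook $1.98: everything else → 8.5% → $0.17
Camping tent (2-person) $276.12: sporting goods → 5.5% → $15.19
Fishing rod $132.60: sporting goods → 5.5% → $7.29
Greeting card $7.22: everything else → 8.5% → $0.61
Laptop $933.44: consumer electronics → 7.25% + 1.25% surcharge = 8.5% → $79.34
Total tax = $2.17 + $1.26 + $9.70 + $2.01 + $0.17 + $15.19 + $7.29 + $0.61 + $79.34 = $117.74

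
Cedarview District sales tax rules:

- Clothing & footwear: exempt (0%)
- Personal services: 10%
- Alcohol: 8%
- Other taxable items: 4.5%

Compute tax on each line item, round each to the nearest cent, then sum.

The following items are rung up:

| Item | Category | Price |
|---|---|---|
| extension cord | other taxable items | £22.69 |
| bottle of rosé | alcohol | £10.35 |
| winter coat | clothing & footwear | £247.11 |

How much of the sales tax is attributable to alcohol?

£0.83

Bottle of rosé £10.35: alcohol → 8% → £0.83
Tax on alcohol = £0.83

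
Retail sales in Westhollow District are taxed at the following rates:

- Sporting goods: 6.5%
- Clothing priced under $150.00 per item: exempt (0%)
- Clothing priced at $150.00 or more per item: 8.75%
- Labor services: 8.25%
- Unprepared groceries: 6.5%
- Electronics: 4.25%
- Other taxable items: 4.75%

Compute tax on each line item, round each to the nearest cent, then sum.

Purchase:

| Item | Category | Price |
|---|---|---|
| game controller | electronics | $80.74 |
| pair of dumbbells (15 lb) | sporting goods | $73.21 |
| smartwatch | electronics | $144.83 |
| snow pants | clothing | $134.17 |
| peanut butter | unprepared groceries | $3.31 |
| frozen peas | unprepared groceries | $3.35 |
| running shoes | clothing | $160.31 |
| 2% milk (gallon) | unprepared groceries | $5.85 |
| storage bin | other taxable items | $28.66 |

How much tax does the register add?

$30.56

Game controller $80.74: electronics → 4.25% → $3.43
Pair of dumbbells (15 lb) $73.21: sporting goods → 6.5% → $4.76
Smartwatch $144.83: electronics → 4.25% → $6.16
Snow pants $134.17: clothing, under $150.00 → 0% → $0.00
Peanut butter $3.31: unprepared groceries → 6.5% → $0.22
Frozen peas $3.35: unprepared groceries → 6.5% → $0.22
Running shoes $160.31: clothing, $150.00 or more → 8.75% → $14.03
2% milk (gallon) $5.85: unprepared groceries → 6.5% → $0.38
Storage bin $28.66: other taxable items → 4.75% → $1.36
Total tax = $3.43 + $4.76 + $6.16 + $0.22 + $0.22 + $14.03 + $0.38 + $1.36 = $30.56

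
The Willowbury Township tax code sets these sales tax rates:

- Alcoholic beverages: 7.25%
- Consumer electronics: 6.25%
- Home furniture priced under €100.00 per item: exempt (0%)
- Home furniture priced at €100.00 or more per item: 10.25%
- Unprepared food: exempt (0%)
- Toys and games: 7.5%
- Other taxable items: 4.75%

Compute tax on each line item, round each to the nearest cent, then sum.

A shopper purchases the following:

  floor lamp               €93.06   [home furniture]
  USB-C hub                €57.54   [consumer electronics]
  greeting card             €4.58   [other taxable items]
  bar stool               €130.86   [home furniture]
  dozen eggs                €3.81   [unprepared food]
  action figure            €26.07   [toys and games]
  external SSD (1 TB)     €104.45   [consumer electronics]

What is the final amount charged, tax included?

Floor lamp €93.06: home furniture, under €100.00 → 0% → €0.00
USB-C hub €57.54: consumer electronics → 6.25% → €3.60
Greeting card €4.58: other taxable items → 4.75% → €0.22
Bar stool €130.86: home furniture, €100.00 or more → 10.25% → €13.41
Dozen eggs €3.81: unprepared food → 0% → €0.00
Action figure €26.07: toys and games → 7.5% → €1.96
External SSD (1 TB) €104.45: consumer electronics → 6.25% → €6.53
Subtotal = €420.37; tax = €25.72; total due = €446.09

€446.09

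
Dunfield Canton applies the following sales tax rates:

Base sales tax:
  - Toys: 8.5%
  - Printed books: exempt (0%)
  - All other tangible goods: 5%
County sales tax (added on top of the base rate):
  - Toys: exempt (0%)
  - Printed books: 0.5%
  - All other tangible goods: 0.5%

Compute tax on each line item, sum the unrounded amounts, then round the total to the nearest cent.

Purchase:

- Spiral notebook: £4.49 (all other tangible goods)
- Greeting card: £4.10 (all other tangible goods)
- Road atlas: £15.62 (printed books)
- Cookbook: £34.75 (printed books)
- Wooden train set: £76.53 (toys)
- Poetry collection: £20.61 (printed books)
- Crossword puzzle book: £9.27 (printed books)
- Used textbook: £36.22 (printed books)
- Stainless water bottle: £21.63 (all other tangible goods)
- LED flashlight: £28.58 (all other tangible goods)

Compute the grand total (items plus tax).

Spiral notebook £4.49: all other tangible goods → 5% + 0.5% county = 5.5% → £0.24695
Greeting card £4.10: all other tangible goods → 5% + 0.5% county = 5.5% → £0.2255
Road atlas £15.62: printed books → 0% + 0.5% county = 0.5% → £0.0781
Cookbook £34.75: printed books → 0% + 0.5% county = 0.5% → £0.17375
Wooden train set £76.53: toys → 8.5% + 0% county = 8.5% → £6.50505
Poetry collection £20.61: printed books → 0% + 0.5% county = 0.5% → £0.10305
Crossword puzzle book £9.27: printed books → 0% + 0.5% county = 0.5% → £0.04635
Used textbook £36.22: printed books → 0% + 0.5% county = 0.5% → £0.1811
Stainless water bottle £21.63: all other tangible goods → 5% + 0.5% county = 5.5% → £1.18965
LED flashlight £28.58: all other tangible goods → 5% + 0.5% county = 5.5% → £1.5719
Subtotal = £251.80; unrounded tax = £10.3214 → £10.32; total due = £262.12

£262.12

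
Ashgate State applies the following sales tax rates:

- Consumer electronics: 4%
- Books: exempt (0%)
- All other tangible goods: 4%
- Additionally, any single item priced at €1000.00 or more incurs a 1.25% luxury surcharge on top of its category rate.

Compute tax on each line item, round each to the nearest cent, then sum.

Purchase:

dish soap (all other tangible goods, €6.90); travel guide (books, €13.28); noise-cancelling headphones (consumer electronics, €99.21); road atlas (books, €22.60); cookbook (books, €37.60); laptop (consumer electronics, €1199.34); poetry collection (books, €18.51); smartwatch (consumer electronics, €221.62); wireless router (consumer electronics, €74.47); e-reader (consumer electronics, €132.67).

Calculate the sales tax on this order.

€84.37

Dish soap €6.90: all other tangible goods → 4% → €0.28
Travel guide €13.28: books → 0% → €0.00
Noise-cancelling headphones €99.21: consumer electronics → 4% → €3.97
Road atlas €22.60: books → 0% → €0.00
Cookbook €37.60: books → 0% → €0.00
Laptop €1199.34: consumer electronics → 4% + 1.25% surcharge = 5.25% → €62.97
Poetry collection €18.51: books → 0% → €0.00
Smartwatch €221.62: consumer electronics → 4% → €8.86
Wireless router €74.47: consumer electronics → 4% → €2.98
E-reader €132.67: consumer electronics → 4% → €5.31
Total tax = €0.28 + €3.97 + €62.97 + €8.86 + €2.98 + €5.31 = €84.37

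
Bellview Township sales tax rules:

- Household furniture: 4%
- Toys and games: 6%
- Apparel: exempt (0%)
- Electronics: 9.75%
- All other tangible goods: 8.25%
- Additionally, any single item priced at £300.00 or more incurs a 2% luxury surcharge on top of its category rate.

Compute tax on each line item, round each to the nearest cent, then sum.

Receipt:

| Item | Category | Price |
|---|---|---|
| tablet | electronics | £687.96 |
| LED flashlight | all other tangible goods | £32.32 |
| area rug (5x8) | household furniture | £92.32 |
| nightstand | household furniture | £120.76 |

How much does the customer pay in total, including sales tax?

£1025.39

Tablet £687.96: electronics → 9.75% + 2% surcharge = 11.75% → £80.84
LED flashlight £32.32: all other tangible goods → 8.25% → £2.67
Area rug (5x8) £92.32: household furniture → 4% → £3.69
Nightstand £120.76: household furniture → 4% → £4.83
Subtotal = £933.36; tax = £92.03; total due = £1025.39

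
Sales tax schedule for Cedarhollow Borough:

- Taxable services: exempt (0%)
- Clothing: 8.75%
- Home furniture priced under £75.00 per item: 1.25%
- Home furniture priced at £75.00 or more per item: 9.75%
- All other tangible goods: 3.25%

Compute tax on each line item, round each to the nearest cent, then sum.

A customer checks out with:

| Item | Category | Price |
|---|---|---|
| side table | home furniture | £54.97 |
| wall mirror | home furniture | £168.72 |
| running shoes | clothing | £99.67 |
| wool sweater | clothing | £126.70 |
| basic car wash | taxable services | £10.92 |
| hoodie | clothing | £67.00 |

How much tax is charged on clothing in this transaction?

£25.67

Running shoes £99.67: clothing → 8.75% → £8.72
Wool sweater £126.70: clothing → 8.75% → £11.09
Hoodie £67.00: clothing → 8.75% → £5.86
Tax on clothing = £8.72 + £11.09 + £5.86 = £25.67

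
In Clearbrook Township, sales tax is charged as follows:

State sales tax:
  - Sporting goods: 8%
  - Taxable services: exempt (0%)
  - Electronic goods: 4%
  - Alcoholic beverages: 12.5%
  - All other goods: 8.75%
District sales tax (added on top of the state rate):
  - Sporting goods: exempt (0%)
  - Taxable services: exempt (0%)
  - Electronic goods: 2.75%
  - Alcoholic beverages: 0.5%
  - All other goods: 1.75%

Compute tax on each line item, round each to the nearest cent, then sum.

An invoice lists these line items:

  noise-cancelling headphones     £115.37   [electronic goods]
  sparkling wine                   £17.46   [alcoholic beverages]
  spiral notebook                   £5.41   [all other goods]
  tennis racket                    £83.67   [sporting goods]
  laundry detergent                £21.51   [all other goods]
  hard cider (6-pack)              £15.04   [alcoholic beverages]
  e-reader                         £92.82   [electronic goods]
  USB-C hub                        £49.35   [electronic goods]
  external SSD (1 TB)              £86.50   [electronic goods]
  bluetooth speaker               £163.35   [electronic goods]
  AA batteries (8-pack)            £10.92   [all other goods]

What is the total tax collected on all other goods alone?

Spiral notebook £5.41: all other goods → 8.75% + 1.75% district = 10.5% → £0.57
Laundry detergent £21.51: all other goods → 8.75% + 1.75% district = 10.5% → £2.26
AA batteries (8-pack) £10.92: all other goods → 8.75% + 1.75% district = 10.5% → £1.15
Tax on all other goods = £0.57 + £2.26 + £1.15 = £3.98

£3.98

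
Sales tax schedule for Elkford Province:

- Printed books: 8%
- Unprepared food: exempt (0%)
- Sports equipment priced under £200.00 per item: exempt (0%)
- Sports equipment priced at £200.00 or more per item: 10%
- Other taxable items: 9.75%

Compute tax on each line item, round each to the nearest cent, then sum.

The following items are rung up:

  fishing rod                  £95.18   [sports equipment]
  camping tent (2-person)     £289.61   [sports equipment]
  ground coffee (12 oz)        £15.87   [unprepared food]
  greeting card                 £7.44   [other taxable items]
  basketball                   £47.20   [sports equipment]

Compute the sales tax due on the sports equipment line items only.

£28.96

Fishing rod £95.18: sports equipment, under £200.00 → 0% → £0.00
Camping tent (2-person) £289.61: sports equipment, £200.00 or more → 10% → £28.96
Basketball £47.20: sports equipment, under £200.00 → 0% → £0.00
Tax on sports equipment = £0.00 + £28.96 + £0.00 = £28.96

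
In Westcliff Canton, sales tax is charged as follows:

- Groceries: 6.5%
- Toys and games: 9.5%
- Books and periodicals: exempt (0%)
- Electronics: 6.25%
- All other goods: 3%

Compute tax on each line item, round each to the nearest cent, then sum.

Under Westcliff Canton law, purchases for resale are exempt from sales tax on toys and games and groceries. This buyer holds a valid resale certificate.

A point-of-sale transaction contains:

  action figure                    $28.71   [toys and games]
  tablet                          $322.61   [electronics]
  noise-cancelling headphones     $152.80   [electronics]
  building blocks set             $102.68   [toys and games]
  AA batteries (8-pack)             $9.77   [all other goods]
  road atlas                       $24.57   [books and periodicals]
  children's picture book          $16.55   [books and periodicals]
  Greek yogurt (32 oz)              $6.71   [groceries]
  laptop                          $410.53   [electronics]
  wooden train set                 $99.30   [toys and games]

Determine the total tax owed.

Action figure $28.71: toys and games, buyer-exempt → 0% → $0.00
Tablet $322.61: electronics → 6.25% → $20.16
Noise-cancelling headphones $152.80: electronics → 6.25% → $9.55
Building blocks set $102.68: toys and games, buyer-exempt → 0% → $0.00
AA batteries (8-pack) $9.77: all other goods → 3% → $0.29
Road atlas $24.57: books and periodicals → 0% → $0.00
Children's picture book $16.55: books and periodicals → 0% → $0.00
Greek yogurt (32 oz) $6.71: groceries, buyer-exempt → 0% → $0.00
Laptop $410.53: electronics → 6.25% → $25.66
Wooden train set $99.30: toys and games, buyer-exempt → 0% → $0.00
Total tax = $20.16 + $9.55 + $0.29 + $25.66 = $55.66

$55.66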